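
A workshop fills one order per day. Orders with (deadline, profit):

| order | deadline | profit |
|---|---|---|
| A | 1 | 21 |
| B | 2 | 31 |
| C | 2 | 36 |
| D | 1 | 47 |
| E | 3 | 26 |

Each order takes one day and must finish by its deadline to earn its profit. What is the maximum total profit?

Take jobs in profit order; each goes to the latest open slot no later than its deadline.
Profit order: D=47 C=36 B=31 E=26 A=21
Assign: D→slot 1, C→slot 2, B skipped, E→slot 3, A skipped.
Slots: [1:D] [2:C] [3:E]
Profit = 47 + 36 + 26 = 109

109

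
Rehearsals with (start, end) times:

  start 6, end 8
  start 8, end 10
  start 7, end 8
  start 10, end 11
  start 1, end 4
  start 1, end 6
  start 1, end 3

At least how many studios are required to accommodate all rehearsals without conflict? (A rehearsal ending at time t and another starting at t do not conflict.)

3

Events (time:±→running): 1:+→1 1:+→2 1:+→3 … peak 3.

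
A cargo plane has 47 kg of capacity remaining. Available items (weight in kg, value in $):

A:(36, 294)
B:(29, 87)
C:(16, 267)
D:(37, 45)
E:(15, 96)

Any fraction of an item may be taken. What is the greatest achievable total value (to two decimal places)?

Ratios (sorted): C 16.69, A 8.17, E 6.40, B 3.00, D 1.22
take C (16 @ 267); take 31/36 of A → 253.17. Capacity used 47/47.
Total value = 520.17

520.17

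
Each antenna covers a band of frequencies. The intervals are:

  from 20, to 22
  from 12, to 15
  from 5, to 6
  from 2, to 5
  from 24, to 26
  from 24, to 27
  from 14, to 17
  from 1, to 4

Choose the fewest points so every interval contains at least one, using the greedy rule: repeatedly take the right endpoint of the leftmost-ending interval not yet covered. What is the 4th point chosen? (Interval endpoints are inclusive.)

22

Sorted: [1,4] [2,5] [5,6] [12,15] [14,17] [20,22] [24,26] [24,27]
{[1,4],[2,5]} hit by 4; {[5,6]} hit by 6; {[12,15],[14,17]} hit by 15; {[20,22]} hit by 22; {[24,26],[24,27]} hit by 26.
Points: 4, 6, 15, 22, 26 (5 total).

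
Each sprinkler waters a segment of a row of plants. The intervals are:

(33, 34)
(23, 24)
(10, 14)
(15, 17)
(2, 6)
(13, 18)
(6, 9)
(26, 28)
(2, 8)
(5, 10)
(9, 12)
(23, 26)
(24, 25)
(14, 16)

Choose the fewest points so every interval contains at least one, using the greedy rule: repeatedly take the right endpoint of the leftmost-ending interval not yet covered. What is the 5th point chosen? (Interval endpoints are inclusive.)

28

Sorted: [2,6] [2,8] [6,9] [5,10] [9,12] [10,14] [14,16] [15,17] [13,18] [23,24] [24,25] [23,26] [26,28] [33,34]
{[2,6],[2,8],[6,9],[5,10]} hit by 6; {[9,12],[10,14]} hit by 12; {[14,16],[15,17],[13,18]} hit by 16; {[23,24],[24,25],[23,26]} hit by 24; {[26,28]} hit by 28; {[33,34]} hit by 34.
Points: 6, 12, 16, 24, 28, 34 (6 total).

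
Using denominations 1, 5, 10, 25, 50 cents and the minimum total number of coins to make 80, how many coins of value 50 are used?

Use the largest denomination that fits, subtract, and repeat.
80 − 1×50→30 − 1×25→5 − 1×5→0
Count of 50: 1

1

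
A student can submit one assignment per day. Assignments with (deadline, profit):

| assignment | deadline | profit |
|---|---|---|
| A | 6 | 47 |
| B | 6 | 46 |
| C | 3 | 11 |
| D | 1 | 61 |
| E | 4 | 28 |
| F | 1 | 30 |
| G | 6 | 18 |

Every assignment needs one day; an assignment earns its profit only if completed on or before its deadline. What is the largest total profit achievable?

211

Take jobs in profit order; each goes to the latest open slot no later than its deadline.
Profit order: D=61 A=47 B=46 F=30 E=28 G=18 C=11
Assign: D→slot 1, A→slot 6, B→slot 5, F skipped, E→slot 4, G→slot 3, C→slot 2.
Slots: [1:D] [2:C] [3:G] [4:E] [5:B] [6:A]
Profit = 61 + 11 + 18 + 28 + 46 + 47 = 211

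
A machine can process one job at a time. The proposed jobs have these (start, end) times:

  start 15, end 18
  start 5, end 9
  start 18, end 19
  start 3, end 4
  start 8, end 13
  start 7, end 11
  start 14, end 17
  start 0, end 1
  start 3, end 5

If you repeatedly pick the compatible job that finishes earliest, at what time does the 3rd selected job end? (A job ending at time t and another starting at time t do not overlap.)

Sort by end time and greedily take each interval whose start is ≥ the last chosen end.
Sorted by end: (0,1)  (3,4)  (3,5)  (5,9)  (7,11)  (8,13)  (14,17)  (15,18)  (18,19)
take (0,1); take (3,4); take (5,9); skip (7,11); skip (8,13); take (14,17); take (18,19).
Selected: (0,1) (3,4) (5,9) (14,17) (18,19)

9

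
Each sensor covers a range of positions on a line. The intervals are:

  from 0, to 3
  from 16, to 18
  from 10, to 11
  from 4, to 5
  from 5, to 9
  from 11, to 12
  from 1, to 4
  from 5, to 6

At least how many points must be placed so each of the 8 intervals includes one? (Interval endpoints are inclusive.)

Sorted: [0,3] [1,4] [4,5] [5,6] [5,9] [10,11] [11,12] [16,18]
{[0,3],[1,4]} hit by 3; {[4,5],[5,6],[5,9]} hit by 5; {[10,11],[11,12]} hit by 11; {[16,18]} hit by 18.
Points: 3, 5, 11, 18 (4 total).

4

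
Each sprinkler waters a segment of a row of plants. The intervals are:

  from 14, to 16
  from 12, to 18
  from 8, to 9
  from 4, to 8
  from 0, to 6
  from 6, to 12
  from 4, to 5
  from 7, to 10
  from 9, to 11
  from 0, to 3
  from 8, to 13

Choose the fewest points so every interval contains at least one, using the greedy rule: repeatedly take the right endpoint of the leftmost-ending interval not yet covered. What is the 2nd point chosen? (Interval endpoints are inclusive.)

Process intervals by earliest right end; each time one isn't hit yet, stab at its right endpoint.
By right end: [0,3]  [4,5]  [0,6]  [4,8]  [8,9]  [7,10]  [9,11]  [6,12]  [8,13]  [14,16]  [12,18]
[0,3] uncovered → point at 3; [4,5] uncovered → point at 5; [8,9] uncovered → point at 9; [14,16] uncovered → point at 16.
Points: 3, 5, 9, 16 (4 total).

5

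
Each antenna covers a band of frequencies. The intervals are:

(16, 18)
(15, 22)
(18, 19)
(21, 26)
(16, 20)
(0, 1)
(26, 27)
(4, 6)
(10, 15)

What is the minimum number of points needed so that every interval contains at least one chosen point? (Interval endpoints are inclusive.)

5

Sort by right endpoint; whenever an interval is uncovered, place a point at its right end.
By right end: [0,1]  [4,6]  [10,15]  [16,18]  [18,19]  [16,20]  [15,22]  [21,26]  [26,27]
[0,1] uncovered → point at 1; [4,6] uncovered → point at 6; [10,15] uncovered → point at 15; [16,18] uncovered → point at 18; [21,26] uncovered → point at 26.
Points: 1, 6, 15, 18, 26 (5 total).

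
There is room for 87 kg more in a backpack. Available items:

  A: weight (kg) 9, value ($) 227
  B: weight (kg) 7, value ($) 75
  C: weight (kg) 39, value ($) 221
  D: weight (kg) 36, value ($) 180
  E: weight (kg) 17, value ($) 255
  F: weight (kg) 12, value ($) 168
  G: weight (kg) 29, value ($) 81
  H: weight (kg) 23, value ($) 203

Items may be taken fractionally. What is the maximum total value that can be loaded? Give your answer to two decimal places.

Greedy by value/weight ratio, highest first.
Ratios (sorted): A 25.22, E 15.00, F 14.00, B 10.71, H 8.83, C 5.67, D 5.00, G 2.79
take A (9 @ 227); take E (17 @ 255); take F (12 @ 168); take B (7 @ 75); take H (23 @ 203); take 19/39 of C → 107.67. Capacity used 87/87.
Total value = 1035.67

1035.67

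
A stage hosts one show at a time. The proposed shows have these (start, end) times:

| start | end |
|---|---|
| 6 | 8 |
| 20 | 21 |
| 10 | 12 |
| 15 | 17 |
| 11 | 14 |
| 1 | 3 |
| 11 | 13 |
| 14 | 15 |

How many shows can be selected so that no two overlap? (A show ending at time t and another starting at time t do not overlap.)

By end time: (1,3), (6,8), (10,12), (11,13), (11,14), (14,15), (15,17), (20,21).
Pick (1,3); next start ≥ 3 → (6,8); next start ≥ 8 → (10,12); next start ≥ 12 → (14,15); next start ≥ 15 → (15,17); next start ≥ 17 → (20,21).
Selected 6 shows.

6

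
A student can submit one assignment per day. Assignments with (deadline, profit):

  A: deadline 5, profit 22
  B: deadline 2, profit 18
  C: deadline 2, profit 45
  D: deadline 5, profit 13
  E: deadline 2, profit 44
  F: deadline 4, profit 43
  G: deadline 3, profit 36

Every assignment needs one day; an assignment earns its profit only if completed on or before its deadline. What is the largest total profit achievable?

190

Sort by profit descending; place each in the latest free slot ≤ its deadline.
By profit: C(d2,45), E(d2,44), F(d4,43), G(d3,36), A(d5,22), B(d2,18), D(d5,13)
C→slot 2; E→slot 1; F→slot 4; G→slot 3; A→slot 5; B skipped; D skipped.
Profit = 44 + 45 + 36 + 43 + 22 = 190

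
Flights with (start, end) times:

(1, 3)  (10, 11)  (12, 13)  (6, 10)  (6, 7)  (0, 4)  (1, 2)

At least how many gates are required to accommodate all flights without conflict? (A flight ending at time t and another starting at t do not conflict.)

Events (time:±→running): 0:+→1 1:+→2 1:+→3 … peak 3.

3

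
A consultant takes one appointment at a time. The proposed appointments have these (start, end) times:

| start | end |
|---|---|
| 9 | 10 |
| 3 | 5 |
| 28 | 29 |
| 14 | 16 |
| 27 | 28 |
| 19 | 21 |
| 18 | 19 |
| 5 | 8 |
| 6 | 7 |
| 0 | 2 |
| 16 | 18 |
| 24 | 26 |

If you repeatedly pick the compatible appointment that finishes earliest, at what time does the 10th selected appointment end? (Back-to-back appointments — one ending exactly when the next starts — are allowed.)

Greedy by earliest finish: after sorting by end time, pick each interval compatible with the last pick.
Sorted by end: (0,2)  (3,5)  (6,7)  (5,8)  (9,10)  (14,16)  (16,18)  (18,19)  (19,21)  (24,26)  (27,28)  (28,29)
take (0,2); take (3,5); take (6,7); skip (5,8); take (9,10); take (14,16); take (16,18); take (18,19); take (19,21); take (24,26); take (27,28); take (28,29).
Selected: (0,2) (3,5) (6,7) (9,10) (14,16) (16,18) (18,19) (19,21) (24,26) (27,28) (28,29)

28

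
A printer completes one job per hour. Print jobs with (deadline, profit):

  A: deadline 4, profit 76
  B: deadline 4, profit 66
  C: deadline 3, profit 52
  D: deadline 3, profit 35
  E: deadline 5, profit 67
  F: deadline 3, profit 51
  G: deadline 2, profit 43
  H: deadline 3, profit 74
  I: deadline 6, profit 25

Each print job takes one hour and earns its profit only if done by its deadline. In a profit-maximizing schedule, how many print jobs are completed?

6

Sort by profit descending; place each in the latest free slot ≤ its deadline.
By profit: A(d4,76), H(d3,74), E(d5,67), B(d4,66), C(d3,52), F(d3,51), G(d2,43), D(d3,35), I(d6,25)
A→slot 4; H→slot 3; E→slot 5; B→slot 2; C→slot 1; F skipped; G skipped; D skipped; I→slot 6.
6 of 9 scheduled.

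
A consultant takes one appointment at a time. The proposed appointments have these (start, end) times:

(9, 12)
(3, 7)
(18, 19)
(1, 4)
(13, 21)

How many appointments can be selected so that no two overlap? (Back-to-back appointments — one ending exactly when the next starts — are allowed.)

Greedy by earliest finish: after sorting by end time, pick each interval compatible with the last pick.
Sorted by end: (1,4)  (3,7)  (9,12)  (18,19)  (13,21)
take (1,4); take (9,12); take (18,19); skip (13,21).
Selected 3 appointments.

3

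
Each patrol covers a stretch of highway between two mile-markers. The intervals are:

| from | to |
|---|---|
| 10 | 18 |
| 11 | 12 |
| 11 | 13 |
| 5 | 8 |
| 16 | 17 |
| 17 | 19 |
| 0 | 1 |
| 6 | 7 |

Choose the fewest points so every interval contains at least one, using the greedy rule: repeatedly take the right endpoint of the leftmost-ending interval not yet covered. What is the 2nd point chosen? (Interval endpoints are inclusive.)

7

By right end: [0,1]  [6,7]  [5,8]  [11,12]  [11,13]  [16,17]  [10,18]  [17,19]
[0,1] uncovered → point at 1; [6,7] uncovered → point at 7; [11,12] uncovered → point at 12; [16,17] uncovered → point at 17.
Points: 1, 7, 12, 17 (4 total).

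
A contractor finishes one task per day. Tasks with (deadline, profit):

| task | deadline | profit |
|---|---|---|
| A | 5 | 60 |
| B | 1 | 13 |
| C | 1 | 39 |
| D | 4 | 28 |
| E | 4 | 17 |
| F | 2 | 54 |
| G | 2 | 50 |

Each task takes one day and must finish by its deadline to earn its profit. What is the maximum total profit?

209

Take jobs in profit order; each goes to the latest open slot no later than its deadline.
Profit order: A=60 F=54 G=50 C=39 D=28 E=17 B=13
Assign: A→slot 5, F→slot 2, G→slot 1, C skipped, D→slot 4, E→slot 3, B skipped.
Slots: [1:G] [2:F] [3:E] [4:D] [5:A]
Profit = 50 + 54 + 17 + 28 + 60 = 209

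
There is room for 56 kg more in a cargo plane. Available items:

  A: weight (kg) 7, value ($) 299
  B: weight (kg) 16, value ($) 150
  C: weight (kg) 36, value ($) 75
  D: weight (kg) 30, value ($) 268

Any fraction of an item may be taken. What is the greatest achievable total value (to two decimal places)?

Greedy by value/weight ratio, highest first.
Ratios (sorted): A 42.71, B 9.38, D 8.93, C 2.08
take A (7 @ 299); take B (16 @ 150); take D (30 @ 268); take 3/36 of C → 6.25. Capacity used 56/56.
Total value = 723.25

723.25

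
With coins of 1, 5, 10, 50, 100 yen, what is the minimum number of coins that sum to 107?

4

107 − 1×100→7 − 1×5→2 − 2×1→0
Total coins = 1 + 1 + 2 = 4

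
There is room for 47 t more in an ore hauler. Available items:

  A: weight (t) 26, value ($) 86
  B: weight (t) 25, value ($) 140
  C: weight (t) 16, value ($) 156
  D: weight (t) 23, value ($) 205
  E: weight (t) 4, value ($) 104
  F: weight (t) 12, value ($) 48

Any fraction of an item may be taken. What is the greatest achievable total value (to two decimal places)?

487.40

Order: E (104/4=26.00) > C (156/16=9.75) > D (205/23=8.91) > B (140/25=5.60) > F (48/12=4.00) > A (86/26=3.31)
Fill: take E (4 @ 104) → take C (16 @ 156) → take D (23 @ 205) → take 4/25 of B → 22.40; 47/47 used.
Total value = 487.40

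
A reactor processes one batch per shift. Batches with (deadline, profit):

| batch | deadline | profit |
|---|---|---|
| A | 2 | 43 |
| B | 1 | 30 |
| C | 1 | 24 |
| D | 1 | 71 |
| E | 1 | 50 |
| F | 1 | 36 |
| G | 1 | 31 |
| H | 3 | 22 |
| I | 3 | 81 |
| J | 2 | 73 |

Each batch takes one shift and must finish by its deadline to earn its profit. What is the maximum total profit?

225

Profit order: I=81 J=73 D=71 E=50 A=43 F=36 G=31 B=30 C=24 H=22
Assign: I→slot 3, J→slot 2, D→slot 1, E skipped, A skipped, F skipped, G skipped, B skipped, C skipped, H skipped.
Slots: [1:D] [2:J] [3:I]
Profit = 71 + 73 + 81 = 225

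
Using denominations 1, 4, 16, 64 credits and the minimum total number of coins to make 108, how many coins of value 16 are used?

2

108 = 1×64 + 2×16 + 3×4
Count of 16: 2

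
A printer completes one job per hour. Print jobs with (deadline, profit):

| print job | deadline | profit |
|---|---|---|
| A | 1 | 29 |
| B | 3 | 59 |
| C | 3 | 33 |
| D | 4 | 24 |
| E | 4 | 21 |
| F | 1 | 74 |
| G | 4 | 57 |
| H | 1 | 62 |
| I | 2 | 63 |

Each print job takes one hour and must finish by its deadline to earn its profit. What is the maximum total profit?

By profit: F(d1,74), I(d2,63), H(d1,62), B(d3,59), G(d4,57), C(d3,33), A(d1,29), D(d4,24), E(d4,21)
F→slot 1; I→slot 2; H skipped; B→slot 3; G→slot 4; C skipped; A skipped; D skipped; E skipped.
Profit = 74 + 63 + 59 + 57 = 253

253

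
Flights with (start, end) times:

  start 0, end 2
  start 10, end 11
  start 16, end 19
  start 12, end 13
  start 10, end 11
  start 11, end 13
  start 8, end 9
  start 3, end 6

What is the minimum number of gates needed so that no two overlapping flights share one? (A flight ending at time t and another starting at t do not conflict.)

2

Count concurrent intervals with a sweep; the peak is the room count.
Events (time:±→running): 0:+→1 2:-→0 3:+→1 6:-→0 8:+→1 9:-→0 10:+→1 10:+→2 … peak 2.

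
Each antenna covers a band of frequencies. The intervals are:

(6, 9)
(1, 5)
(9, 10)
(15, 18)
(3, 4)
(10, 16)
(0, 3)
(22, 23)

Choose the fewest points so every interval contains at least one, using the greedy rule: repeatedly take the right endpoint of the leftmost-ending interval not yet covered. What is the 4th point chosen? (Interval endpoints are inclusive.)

23

By right end: [0,3]  [3,4]  [1,5]  [6,9]  [9,10]  [10,16]  [15,18]  [22,23]
[0,3] uncovered → point at 3; [6,9] uncovered → point at 9; [10,16] uncovered → point at 16; [22,23] uncovered → point at 23.
Points: 3, 9, 16, 23 (4 total).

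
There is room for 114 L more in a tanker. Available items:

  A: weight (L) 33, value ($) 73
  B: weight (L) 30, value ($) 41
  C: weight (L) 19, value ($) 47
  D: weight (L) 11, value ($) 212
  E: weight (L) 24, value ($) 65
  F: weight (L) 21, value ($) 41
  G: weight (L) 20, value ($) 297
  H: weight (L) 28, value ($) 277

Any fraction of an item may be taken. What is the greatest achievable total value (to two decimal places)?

924.55

Order: D (212/11=19.27) > G (297/20=14.85) > H (277/28=9.89) > E (65/24=2.71) > C (47/19=2.47) > A (73/33=2.21) > F (41/21=1.95) > B (41/30=1.37)
Fill: take D (11 @ 212) → take G (20 @ 297) → take H (28 @ 277) → take E (24 @ 65) → take C (19 @ 47) → take 12/33 of A → 26.55; 114/114 used.
Total value = 924.55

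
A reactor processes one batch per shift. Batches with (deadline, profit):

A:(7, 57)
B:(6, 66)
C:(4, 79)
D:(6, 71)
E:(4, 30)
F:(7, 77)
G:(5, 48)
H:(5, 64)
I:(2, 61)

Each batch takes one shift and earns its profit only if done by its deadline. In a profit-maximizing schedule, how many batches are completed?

Take jobs in profit order; each goes to the latest open slot no later than its deadline.
By profit: C(d4,79), F(d7,77), D(d6,71), B(d6,66), H(d5,64), I(d2,61), A(d7,57), G(d5,48), E(d4,30)
C→slot 4; F→slot 7; D→slot 6; B→slot 5; H→slot 3; I→slot 2; A→slot 1; G skipped; E skipped.
7 of 9 scheduled.

7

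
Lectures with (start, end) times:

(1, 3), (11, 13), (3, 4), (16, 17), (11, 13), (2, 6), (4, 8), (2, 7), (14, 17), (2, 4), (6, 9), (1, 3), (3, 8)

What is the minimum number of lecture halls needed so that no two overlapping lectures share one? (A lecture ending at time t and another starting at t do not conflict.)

5

starts: [1, 1, 2, 2, 2, 3, 3, 4, 6, 11, 11, 14, 16]
ends:   [3, 3, 4, 4, 6, 7, 8, 8, 9, 13, 13, 17, 17]
s1→1 s1→2 s2→3 s2→4 s2→5  — peak 5.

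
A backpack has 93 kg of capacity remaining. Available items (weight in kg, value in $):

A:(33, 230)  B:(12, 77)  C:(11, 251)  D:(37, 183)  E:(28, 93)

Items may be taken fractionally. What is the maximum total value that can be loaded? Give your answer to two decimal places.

741.00

Ratios (sorted): C 22.82, A 6.97, B 6.42, D 4.95, E 3.32
take C (11 @ 251); take A (33 @ 230); take B (12 @ 77); take D (37 @ 183). Capacity used 93/93.
Total value = 741.00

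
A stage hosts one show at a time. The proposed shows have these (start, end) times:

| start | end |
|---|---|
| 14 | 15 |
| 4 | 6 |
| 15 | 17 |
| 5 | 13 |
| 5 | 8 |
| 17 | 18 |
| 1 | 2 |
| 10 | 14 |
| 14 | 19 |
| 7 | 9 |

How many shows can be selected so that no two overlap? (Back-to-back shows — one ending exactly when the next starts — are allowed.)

7

Sorted by end: (1,2)  (4,6)  (5,8)  (7,9)  (5,13)  (10,14)  (14,15)  (15,17)  (17,18)  (14,19)
take (1,2); take (4,6); skip (5,8); take (7,9); take (10,14); take (14,15); take (15,17); take (17,18).
Selected 7 shows.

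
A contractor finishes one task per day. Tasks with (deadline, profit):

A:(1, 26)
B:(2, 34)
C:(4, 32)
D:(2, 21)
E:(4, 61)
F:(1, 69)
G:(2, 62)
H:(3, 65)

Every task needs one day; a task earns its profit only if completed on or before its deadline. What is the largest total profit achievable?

Sort by profit descending; place each in the latest free slot ≤ its deadline.
Profit order: F=69 H=65 G=62 E=61 B=34 C=32 A=26 D=21
Assign: F→slot 1, H→slot 3, G→slot 2, E→slot 4, B skipped, C skipped, A skipped, D skipped.
Slots: [1:F] [2:G] [3:H] [4:E]
Profit = 69 + 62 + 65 + 61 = 257

257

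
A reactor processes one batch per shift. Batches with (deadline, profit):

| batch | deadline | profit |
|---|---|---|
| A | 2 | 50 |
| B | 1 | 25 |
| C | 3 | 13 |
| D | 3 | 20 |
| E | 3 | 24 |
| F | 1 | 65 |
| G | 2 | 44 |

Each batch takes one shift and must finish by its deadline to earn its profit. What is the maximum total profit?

139

Take jobs in profit order; each goes to the latest open slot no later than its deadline.
Profit order: F=65 A=50 G=44 B=25 E=24 D=20 C=13
Assign: F→slot 1, A→slot 2, G skipped, B skipped, E→slot 3, D skipped, C skipped.
Slots: [1:F] [2:A] [3:E]
Profit = 65 + 50 + 24 = 139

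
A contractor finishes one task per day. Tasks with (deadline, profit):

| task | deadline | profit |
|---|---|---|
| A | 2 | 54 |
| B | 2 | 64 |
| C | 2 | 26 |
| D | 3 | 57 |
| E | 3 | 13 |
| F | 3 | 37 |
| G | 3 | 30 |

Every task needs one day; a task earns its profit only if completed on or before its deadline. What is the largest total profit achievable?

Sort by profit descending; place each in the latest free slot ≤ its deadline.
By profit: B(d2,64), D(d3,57), A(d2,54), F(d3,37), G(d3,30), C(d2,26), E(d3,13)
B→slot 2; D→slot 3; A→slot 1; F skipped; G skipped; C skipped; E skipped.
Profit = 54 + 64 + 57 = 175

175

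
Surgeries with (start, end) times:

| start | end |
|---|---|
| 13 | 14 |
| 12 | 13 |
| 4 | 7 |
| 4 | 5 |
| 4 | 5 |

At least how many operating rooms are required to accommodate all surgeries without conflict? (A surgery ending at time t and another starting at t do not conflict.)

3

The answer is the maximum number of intervals overlapping at any instant.
Events (time:±→running): 4:+→1 4:+→2 4:+→3 … peak 3.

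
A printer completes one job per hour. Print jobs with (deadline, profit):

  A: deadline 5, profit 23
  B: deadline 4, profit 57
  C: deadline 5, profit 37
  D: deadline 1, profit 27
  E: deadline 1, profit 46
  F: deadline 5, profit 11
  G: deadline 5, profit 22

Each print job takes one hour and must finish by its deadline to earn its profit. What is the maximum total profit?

Take jobs in profit order; each goes to the latest open slot no later than its deadline.
Profit order: B=57 E=46 C=37 D=27 A=23 G=22 F=11
Assign: B→slot 4, E→slot 1, C→slot 5, D skipped, A→slot 3, G→slot 2, F skipped.
Slots: [1:E] [2:G] [3:A] [4:B] [5:C]
Profit = 46 + 22 + 23 + 57 + 37 = 185

185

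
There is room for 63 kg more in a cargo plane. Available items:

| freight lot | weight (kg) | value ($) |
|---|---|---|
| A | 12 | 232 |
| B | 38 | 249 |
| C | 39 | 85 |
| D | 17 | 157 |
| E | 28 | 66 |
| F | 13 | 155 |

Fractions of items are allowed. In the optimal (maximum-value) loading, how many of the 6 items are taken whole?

Greedy by value/weight ratio, highest first.
Order: A (232/12=19.33) > F (155/13=11.92) > D (157/17=9.24) > B (249/38=6.55) > E (66/28=2.36) > C (85/39=2.18)
Fill: take A (12 @ 232) → take F (13 @ 155) → take D (17 @ 157) → take 21/38 of B → 137.61; 63/63 used.
3 item(s) taken whole; one partial (take 21/38 of B).

3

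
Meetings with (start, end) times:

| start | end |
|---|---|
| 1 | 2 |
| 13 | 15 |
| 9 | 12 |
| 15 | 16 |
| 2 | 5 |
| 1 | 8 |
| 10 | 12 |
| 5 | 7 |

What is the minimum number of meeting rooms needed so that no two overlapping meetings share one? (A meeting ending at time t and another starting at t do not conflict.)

2

The answer is the maximum number of intervals overlapping at any instant.
starts: [1, 1, 2, 5, 9, 10, 13, 15]
ends:   [2, 5, 7, 8, 12, 12, 15, 16]
s1→1 s1→2  — peak 2.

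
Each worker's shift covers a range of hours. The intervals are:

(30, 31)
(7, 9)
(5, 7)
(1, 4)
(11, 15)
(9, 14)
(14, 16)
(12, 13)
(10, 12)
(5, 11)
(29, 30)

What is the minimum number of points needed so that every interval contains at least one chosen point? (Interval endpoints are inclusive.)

5

Process intervals by earliest right end; each time one isn't hit yet, stab at its right endpoint.
By right end: [1,4]  [5,7]  [7,9]  [5,11]  [10,12]  [12,13]  [9,14]  [11,15]  [14,16]  [29,30]  [30,31]
[1,4] uncovered → point at 4; [5,7] uncovered → point at 7; [10,12] uncovered → point at 12; [14,16] uncovered → point at 16; [29,30] uncovered → point at 30.
Points: 4, 7, 12, 16, 30 (5 total).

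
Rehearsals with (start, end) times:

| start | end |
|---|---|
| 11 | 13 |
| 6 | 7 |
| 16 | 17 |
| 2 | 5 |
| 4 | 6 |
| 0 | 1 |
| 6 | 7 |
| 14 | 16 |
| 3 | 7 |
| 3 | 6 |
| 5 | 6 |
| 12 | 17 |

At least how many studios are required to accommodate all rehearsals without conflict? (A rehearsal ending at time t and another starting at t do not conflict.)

Events (time:±→running): 0:+→1 1:-→0 2:+→1 3:+→2 3:+→3 4:+→4 … peak 4.

4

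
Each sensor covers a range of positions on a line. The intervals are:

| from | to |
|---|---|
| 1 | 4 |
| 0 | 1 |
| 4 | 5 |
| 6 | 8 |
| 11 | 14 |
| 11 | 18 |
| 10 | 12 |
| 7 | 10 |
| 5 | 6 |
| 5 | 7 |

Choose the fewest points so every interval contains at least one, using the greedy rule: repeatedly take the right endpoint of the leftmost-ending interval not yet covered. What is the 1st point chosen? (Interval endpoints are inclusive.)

1

Sort by right endpoint; whenever an interval is uncovered, place a point at its right end.
By right end: [0,1]  [1,4]  [4,5]  [5,6]  [5,7]  [6,8]  [7,10]  [10,12]  [11,14]  [11,18]
[0,1] uncovered → point at 1; [4,5] uncovered → point at 5; [6,8] uncovered → point at 8; [10,12] uncovered → point at 12.
Points: 1, 5, 8, 12 (4 total).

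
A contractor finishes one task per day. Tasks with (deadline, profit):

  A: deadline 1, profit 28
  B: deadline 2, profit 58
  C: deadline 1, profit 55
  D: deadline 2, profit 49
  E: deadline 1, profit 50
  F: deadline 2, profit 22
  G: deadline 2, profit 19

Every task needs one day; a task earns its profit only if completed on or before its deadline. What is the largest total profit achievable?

113

By profit: B(d2,58), C(d1,55), E(d1,50), D(d2,49), A(d1,28), F(d2,22), G(d2,19)
B→slot 2; C→slot 1; E skipped; D skipped; A skipped; F skipped; G skipped.
Profit = 55 + 58 = 113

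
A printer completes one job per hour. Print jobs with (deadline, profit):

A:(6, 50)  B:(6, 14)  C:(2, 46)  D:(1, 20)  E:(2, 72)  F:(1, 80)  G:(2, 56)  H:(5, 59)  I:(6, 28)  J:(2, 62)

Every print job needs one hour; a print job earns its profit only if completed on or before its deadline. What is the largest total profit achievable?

Sort by profit descending; place each in the latest free slot ≤ its deadline.
Profit order: F=80 E=72 J=62 H=59 G=56 A=50 C=46 I=28 D=20 B=14
Assign: F→slot 1, E→slot 2, J skipped, H→slot 5, G skipped, A→slot 6, C skipped, I→slot 4, D skipped, B→slot 3.
Slots: [1:F] [2:E] [3:B] [4:I] [5:H] [6:A]
Profit = 80 + 72 + 14 + 28 + 59 + 50 = 303

303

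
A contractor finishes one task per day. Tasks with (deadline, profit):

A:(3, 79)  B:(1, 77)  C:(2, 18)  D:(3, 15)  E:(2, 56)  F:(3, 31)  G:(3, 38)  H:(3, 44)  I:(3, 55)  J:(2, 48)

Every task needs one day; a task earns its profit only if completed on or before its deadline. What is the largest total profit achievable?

212

Sort by profit descending; place each in the latest free slot ≤ its deadline.
Profit order: A=79 B=77 E=56 I=55 J=48 H=44 G=38 F=31 C=18 D=15
Assign: A→slot 3, B→slot 1, E→slot 2, I skipped, J skipped, H skipped, G skipped, F skipped, C skipped, D skipped.
Slots: [1:B] [2:E] [3:A]
Profit = 77 + 56 + 79 = 212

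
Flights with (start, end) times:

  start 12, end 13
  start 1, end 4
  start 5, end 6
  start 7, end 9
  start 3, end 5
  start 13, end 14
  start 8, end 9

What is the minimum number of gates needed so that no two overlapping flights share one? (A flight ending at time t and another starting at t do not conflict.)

Count concurrent intervals with a sweep; the peak is the room count.
starts: [1, 3, 5, 7, 8, 12, 13]
ends:   [4, 5, 6, 9, 9, 13, 14]
s1→1 s3→2  — peak 2.

2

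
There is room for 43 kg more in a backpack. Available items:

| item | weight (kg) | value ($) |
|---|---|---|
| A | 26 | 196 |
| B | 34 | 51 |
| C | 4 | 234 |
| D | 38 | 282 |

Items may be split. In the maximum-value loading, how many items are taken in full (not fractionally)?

Sort by value per unit weight and fill in that order.
Order: C (234/4=58.50) > A (196/26=7.54) > D (282/38=7.42) > B (51/34=1.50)
Fill: take C (4 @ 234) → take A (26 @ 196) → take 13/38 of D → 96.47; 43/43 used.
2 item(s) taken whole; one partial (take 13/38 of D).

2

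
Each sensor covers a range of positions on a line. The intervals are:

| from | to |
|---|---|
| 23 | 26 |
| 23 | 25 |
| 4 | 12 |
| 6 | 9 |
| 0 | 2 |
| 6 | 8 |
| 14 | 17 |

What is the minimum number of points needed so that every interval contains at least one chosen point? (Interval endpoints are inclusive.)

By right end: [0,2]  [6,8]  [6,9]  [4,12]  [14,17]  [23,25]  [23,26]
[0,2] uncovered → point at 2; [6,8] uncovered → point at 8; [14,17] uncovered → point at 17; [23,25] uncovered → point at 25.
Points: 2, 8, 17, 25 (4 total).

4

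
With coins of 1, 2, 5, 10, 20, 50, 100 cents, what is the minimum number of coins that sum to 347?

Greedy: take as many of the largest coin as possible, then repeat with the remainder.
347 = 3×100 + 2×20 + 1×5 + 1×2
Total coins = 3 + 2 + 1 + 1 = 7

7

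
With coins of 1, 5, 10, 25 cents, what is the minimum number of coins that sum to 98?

Use the largest denomination that fits, subtract, and repeat.
98 = 3×25 + 2×10 + 3×1
Total coins = 3 + 2 + 3 = 8

8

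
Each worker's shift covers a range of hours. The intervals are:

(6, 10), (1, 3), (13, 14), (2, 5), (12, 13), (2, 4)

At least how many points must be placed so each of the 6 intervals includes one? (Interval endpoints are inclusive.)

3

Sort by right endpoint; whenever an interval is uncovered, place a point at its right end.
By right end: [1,3]  [2,4]  [2,5]  [6,10]  [12,13]  [13,14]
[1,3] uncovered → point at 3; [6,10] uncovered → point at 10; [12,13] uncovered → point at 13.
Points: 3, 10, 13 (3 total).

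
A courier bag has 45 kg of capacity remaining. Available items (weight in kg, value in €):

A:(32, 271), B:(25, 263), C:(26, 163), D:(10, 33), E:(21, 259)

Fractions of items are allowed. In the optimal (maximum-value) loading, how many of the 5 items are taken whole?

Greedy by value/weight ratio, highest first.
Order: E (259/21=12.33) > B (263/25=10.52) > A (271/32=8.47) > C (163/26=6.27) > D (33/10=3.30)
Fill: take E (21 @ 259) → take 24/25 of B → 252.48; 45/45 used.
1 item(s) taken whole; one partial (take 24/25 of B).

1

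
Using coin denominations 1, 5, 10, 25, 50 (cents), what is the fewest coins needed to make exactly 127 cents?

5

127 = 2×50 + 1×25 + 2×1
Total coins = 2 + 1 + 2 = 5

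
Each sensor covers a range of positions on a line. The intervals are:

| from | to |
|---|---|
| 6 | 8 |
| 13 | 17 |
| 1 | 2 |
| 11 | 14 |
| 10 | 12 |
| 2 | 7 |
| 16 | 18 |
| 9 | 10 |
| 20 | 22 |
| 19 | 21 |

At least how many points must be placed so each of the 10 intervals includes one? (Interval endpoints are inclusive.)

Process intervals by earliest right end; each time one isn't hit yet, stab at its right endpoint.
Sorted: [1,2] [2,7] [6,8] [9,10] [10,12] [11,14] [13,17] [16,18] [19,21] [20,22]
{[1,2],[2,7]} hit by 2; {[6,8]} hit by 8; {[9,10],[10,12]} hit by 10; {[11,14],[13,17]} hit by 14; {[16,18]} hit by 18; {[19,21],[20,22]} hit by 21.
Points: 2, 8, 10, 14, 18, 21 (6 total).

6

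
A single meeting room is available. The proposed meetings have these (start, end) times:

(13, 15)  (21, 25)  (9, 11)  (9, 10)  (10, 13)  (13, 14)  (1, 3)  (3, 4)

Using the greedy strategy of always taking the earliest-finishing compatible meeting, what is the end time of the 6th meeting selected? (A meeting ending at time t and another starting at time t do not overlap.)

25

Order by finish time; keep every interval that doesn't clash with the previous kept one.
Sorted by end: (1,3)  (3,4)  (9,10)  (9,11)  (10,13)  (13,14)  (13,15)  (21,25)
take (1,3); take (3,4); take (9,10); skip (9,11); take (10,13); take (13,14); take (21,25).
Selected: (1,3) (3,4) (9,10) (10,13) (13,14) (21,25)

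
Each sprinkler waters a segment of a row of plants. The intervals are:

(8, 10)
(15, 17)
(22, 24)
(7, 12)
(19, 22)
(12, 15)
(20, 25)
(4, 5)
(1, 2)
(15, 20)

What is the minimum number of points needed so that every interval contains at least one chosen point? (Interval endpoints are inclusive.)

Process intervals by earliest right end; each time one isn't hit yet, stab at its right endpoint.
Sorted: [1,2] [4,5] [8,10] [7,12] [12,15] [15,17] [15,20] [19,22] [22,24] [20,25]
{[1,2]} hit by 2; {[4,5]} hit by 5; {[8,10],[7,12]} hit by 10; {[12,15],[15,17],[15,20]} hit by 15; {[19,22],[22,24],[20,25]} hit by 22.
Points: 2, 5, 10, 15, 22 (5 total).

5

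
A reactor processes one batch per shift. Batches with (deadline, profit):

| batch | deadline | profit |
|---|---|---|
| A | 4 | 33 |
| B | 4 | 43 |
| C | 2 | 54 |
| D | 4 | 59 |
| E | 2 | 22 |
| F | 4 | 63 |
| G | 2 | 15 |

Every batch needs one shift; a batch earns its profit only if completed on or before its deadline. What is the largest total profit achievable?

Take jobs in profit order; each goes to the latest open slot no later than its deadline.
By profit: F(d4,63), D(d4,59), C(d2,54), B(d4,43), A(d4,33), E(d2,22), G(d2,15)
F→slot 4; D→slot 3; C→slot 2; B→slot 1; A skipped; E skipped; G skipped.
Profit = 43 + 54 + 59 + 63 = 219

219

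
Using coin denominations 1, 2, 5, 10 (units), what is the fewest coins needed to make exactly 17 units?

Greedy: take as many of the largest coin as possible, then repeat with the remainder.
17 − 1×10→7 − 1×5→2 − 1×2→0
Total coins = 1 + 1 + 1 = 3

3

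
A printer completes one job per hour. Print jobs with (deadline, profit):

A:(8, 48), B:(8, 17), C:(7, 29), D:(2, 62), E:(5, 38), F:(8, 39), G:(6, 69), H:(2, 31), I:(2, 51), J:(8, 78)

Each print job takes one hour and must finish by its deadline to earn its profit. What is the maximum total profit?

414

Take jobs in profit order; each goes to the latest open slot no later than its deadline.
By profit: J(d8,78), G(d6,69), D(d2,62), I(d2,51), A(d8,48), F(d8,39), E(d5,38), H(d2,31), C(d7,29), B(d8,17)
J→slot 8; G→slot 6; D→slot 2; I→slot 1; A→slot 7; F→slot 5; E→slot 4; H skipped; C→slot 3; B skipped.
Profit = 51 + 62 + 29 + 38 + 39 + 69 + 48 + 78 = 414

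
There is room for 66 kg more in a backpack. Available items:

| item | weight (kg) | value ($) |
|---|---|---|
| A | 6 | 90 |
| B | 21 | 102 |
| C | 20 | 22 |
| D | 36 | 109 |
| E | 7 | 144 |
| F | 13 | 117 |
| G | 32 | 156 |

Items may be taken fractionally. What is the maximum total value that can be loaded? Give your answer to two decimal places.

545.86

Sort by value per unit weight and fill in that order.
Order: E (144/7=20.57) > A (90/6=15.00) > F (117/13=9.00) > G (156/32=4.88) > B (102/21=4.86) > D (109/36=3.03) > C (22/20=1.10)
Fill: take E (7 @ 144) → take A (6 @ 90) → take F (13 @ 117) → take G (32 @ 156) → take 8/21 of B → 38.86; 66/66 used.
Total value = 545.86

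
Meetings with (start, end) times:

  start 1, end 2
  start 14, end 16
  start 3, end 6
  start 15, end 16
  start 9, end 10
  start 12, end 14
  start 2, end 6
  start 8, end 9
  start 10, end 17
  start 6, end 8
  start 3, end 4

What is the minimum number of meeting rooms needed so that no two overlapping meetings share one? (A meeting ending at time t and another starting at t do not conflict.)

starts: [1, 2, 3, 3, 6, 8, 9, 10, 12, 14, 15]
ends:   [2, 4, 6, 6, 8, 9, 10, 14, 16, 16, 17]
s1→1 e2→0 s2→1 s3→2 s3→3  — peak 3.

3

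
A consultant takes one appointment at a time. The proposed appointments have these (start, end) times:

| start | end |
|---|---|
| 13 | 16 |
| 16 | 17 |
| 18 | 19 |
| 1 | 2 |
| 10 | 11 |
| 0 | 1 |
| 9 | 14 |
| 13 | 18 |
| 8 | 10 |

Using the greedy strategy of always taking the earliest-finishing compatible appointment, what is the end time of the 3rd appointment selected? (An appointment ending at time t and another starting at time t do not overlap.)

10

Greedy by earliest finish: after sorting by end time, pick each interval compatible with the last pick.
By end time: (0,1), (1,2), (8,10), (10,11), (9,14), (13,16), (16,17), (13,18), (18,19).
Pick (0,1); next start ≥ 1 → (1,2); next start ≥ 2 → (8,10); next start ≥ 10 → (10,11); next start ≥ 11 → (13,16); next start ≥ 16 → (16,17); next start ≥ 17 → (18,19).
Selected: (0,1) (1,2) (8,10) (10,11) (13,16) (16,17) (18,19)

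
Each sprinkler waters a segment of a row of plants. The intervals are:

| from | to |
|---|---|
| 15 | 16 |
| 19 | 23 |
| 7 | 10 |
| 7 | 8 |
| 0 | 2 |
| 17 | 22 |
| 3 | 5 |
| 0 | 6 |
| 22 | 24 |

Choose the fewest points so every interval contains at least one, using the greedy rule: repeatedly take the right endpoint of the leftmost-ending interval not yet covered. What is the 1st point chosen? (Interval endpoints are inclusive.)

Sorted: [0,2] [3,5] [0,6] [7,8] [7,10] [15,16] [17,22] [19,23] [22,24]
{[0,2]} hit by 2; {[3,5],[0,6]} hit by 5; {[7,8],[7,10]} hit by 8; {[15,16]} hit by 16; {[17,22],[19,23],[22,24]} hit by 22.
Points: 2, 5, 8, 16, 22 (5 total).

2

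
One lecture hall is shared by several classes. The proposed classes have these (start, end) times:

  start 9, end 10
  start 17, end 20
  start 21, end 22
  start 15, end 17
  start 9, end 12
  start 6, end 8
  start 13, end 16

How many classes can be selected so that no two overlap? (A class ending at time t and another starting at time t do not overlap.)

5

Greedy by earliest finish: after sorting by end time, pick each interval compatible with the last pick.
By end time: (6,8), (9,10), (9,12), (13,16), (15,17), (17,20), (21,22).
Pick (6,8); next start ≥ 8 → (9,10); next start ≥ 10 → (13,16); next start ≥ 16 → (17,20); next start ≥ 20 → (21,22).
Selected 5 classes.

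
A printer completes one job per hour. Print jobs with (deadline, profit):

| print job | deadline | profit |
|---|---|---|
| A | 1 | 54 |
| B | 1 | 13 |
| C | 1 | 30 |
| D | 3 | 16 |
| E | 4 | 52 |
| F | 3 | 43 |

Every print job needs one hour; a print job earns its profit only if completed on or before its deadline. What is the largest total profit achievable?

165

Profit order: A=54 E=52 F=43 C=30 D=16 B=13
Assign: A→slot 1, E→slot 4, F→slot 3, C skipped, D→slot 2, B skipped.
Slots: [1:A] [2:D] [3:F] [4:E]
Profit = 54 + 16 + 43 + 52 = 165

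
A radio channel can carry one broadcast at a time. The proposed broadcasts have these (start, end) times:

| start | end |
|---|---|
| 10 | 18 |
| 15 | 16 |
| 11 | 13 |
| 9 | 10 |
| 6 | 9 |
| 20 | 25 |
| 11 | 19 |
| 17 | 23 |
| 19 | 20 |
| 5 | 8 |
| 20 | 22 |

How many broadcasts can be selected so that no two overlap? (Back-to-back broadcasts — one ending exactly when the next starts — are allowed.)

6

Sorted by end: (5,8)  (6,9)  (9,10)  (11,13)  (15,16)  (10,18)  (11,19)  (19,20)  (20,22)  (17,23)  (20,25)
take (5,8); skip (6,9); take (9,10); take (11,13); take (15,16); take (19,20); take (20,22); skip (17,23); skip (20,25).
Selected 6 broadcasts.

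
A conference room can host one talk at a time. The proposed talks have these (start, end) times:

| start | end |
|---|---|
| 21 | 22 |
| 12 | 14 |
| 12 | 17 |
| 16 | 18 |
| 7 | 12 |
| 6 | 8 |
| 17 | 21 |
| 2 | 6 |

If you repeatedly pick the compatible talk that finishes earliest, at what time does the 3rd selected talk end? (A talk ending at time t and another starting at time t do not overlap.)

Sort by end time and greedily take each interval whose start is ≥ the last chosen end.
By end time: (2,6), (6,8), (7,12), (12,14), (12,17), (16,18), (17,21), (21,22).
Pick (2,6); next start ≥ 6 → (6,8); next start ≥ 8 → (12,14); next start ≥ 14 → (16,18); next start ≥ 18 → (21,22).
Selected: (2,6) (6,8) (12,14) (16,18) (21,22)

14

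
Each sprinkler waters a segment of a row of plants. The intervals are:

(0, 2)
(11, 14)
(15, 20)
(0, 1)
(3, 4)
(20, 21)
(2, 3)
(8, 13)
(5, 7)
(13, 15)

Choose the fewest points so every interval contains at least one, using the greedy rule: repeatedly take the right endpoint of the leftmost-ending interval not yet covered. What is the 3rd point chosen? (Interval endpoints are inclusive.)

Process intervals by earliest right end; each time one isn't hit yet, stab at its right endpoint.
By right end: [0,1]  [0,2]  [2,3]  [3,4]  [5,7]  [8,13]  [11,14]  [13,15]  [15,20]  [20,21]
[0,1] uncovered → point at 1; [2,3] uncovered → point at 3; [5,7] uncovered → point at 7; [8,13] uncovered → point at 13; [15,20] uncovered → point at 20.
Points: 1, 3, 7, 13, 20 (5 total).

7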